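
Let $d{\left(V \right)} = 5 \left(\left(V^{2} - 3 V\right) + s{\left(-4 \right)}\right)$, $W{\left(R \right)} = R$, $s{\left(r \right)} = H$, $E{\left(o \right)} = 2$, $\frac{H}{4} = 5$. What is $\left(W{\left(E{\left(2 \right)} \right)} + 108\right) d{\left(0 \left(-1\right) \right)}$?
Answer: $11000$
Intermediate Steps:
$H = 20$ ($H = 4 \cdot 5 = 20$)
$s{\left(r \right)} = 20$
$d{\left(V \right)} = 100 - 15 V + 5 V^{2}$ ($d{\left(V \right)} = 5 \left(\left(V^{2} - 3 V\right) + 20\right) = 5 \left(20 + V^{2} - 3 V\right) = 100 - 15 V + 5 V^{2}$)
$\left(W{\left(E{\left(2 \right)} \right)} + 108\right) d{\left(0 \left(-1\right) \right)} = \left(2 + 108\right) \left(100 - 15 \cdot 0 \left(-1\right) + 5 \left(0 \left(-1\right)\right)^{2}\right) = 110 \left(100 - 0 + 5 \cdot 0^{2}\right) = 110 \left(100 + 0 + 5 \cdot 0\right) = 110 \left(100 + 0 + 0\right) = 110 \cdot 100 = 11000$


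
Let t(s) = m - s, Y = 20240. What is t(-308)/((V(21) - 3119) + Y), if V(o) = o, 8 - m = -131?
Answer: 149/5714 ≈ 0.026076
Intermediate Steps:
m = 139 (m = 8 - 1*(-131) = 8 + 131 = 139)
t(s) = 139 - s
t(-308)/((V(21) - 3119) + Y) = (139 - 1*(-308))/((21 - 3119) + 20240) = (139 + 308)/(-3098 + 20240) = 447/17142 = 447*(1/17142) = 149/5714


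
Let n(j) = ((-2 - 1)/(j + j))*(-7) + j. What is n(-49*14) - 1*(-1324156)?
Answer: 259400117/196 ≈ 1.3235e+6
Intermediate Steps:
n(j) = j + 21/(2*j) (n(j) = -3*1/(2*j)*(-7) + j = -3/(2*j)*(-7) + j = 21/(2*j) + j = j + 21/(2*j))
n(-49*14) - 1*(-1324156) = (-49*14 + 21/(2*((-49*14)))) - 1*(-1324156) = (-686 + (21/2)/(-686)) + 1324156 = (-686 + (21/2)*(-1/686)) + 1324156 = (-686 - 3/196) + 1324156 = -134459/196 + 1324156 = 259400117/196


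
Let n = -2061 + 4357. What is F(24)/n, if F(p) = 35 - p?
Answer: 11/2296 ≈ 0.0047909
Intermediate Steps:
n = 2296
F(24)/n = (35 - 1*24)/2296 = (35 - 24)*(1/2296) = 11*(1/2296) = 11/2296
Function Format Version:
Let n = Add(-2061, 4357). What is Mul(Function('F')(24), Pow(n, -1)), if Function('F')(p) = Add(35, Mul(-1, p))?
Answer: Rational(11, 2296) ≈ 0.0047909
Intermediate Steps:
n = 2296
Mul(Function('F')(24), Pow(n, -1)) = Mul(Add(35, Mul(-1, 24)), Pow(2296, -1)) = Mul(Add(35, -24), Rational(1, 2296)) = Mul(11, Rational(1, 2296)) = Rational(11, 2296)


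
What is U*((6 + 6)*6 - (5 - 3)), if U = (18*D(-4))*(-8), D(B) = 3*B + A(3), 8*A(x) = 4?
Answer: 115920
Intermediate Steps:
A(x) = ½ (A(x) = (⅛)*4 = ½)
D(B) = ½ + 3*B (D(B) = 3*B + ½ = ½ + 3*B)
U = 1656 (U = (18*(½ + 3*(-4)))*(-8) = (18*(½ - 12))*(-8) = (18*(-23/2))*(-8) = -207*(-8) = 1656)
U*((6 + 6)*6 - (5 - 3)) = 1656*((6 + 6)*6 - (5 - 3)) = 1656*(12*6 - 1*2) = 1656*(72 - 2) = 1656*70 = 115920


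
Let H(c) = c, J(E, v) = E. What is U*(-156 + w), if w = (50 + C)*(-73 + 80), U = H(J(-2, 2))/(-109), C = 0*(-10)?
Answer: 388/109 ≈ 3.5596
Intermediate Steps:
C = 0
U = 2/109 (U = -2/(-109) = -2*(-1/109) = 2/109 ≈ 0.018349)
w = 350 (w = (50 + 0)*(-73 + 80) = 50*7 = 350)
U*(-156 + w) = 2*(-156 + 350)/109 = (2/109)*194 = 388/109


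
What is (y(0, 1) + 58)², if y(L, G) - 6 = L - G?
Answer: 3969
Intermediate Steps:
y(L, G) = 6 + L - G (y(L, G) = 6 + (L - G) = 6 + L - G)
(y(0, 1) + 58)² = ((6 + 0 - 1*1) + 58)² = ((6 + 0 - 1) + 58)² = (5 + 58)² = 63² = 3969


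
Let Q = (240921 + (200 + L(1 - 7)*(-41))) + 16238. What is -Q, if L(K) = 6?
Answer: -257113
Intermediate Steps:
Q = 257113 (Q = (240921 + (200 + 6*(-41))) + 16238 = (240921 + (200 - 246)) + 16238 = (240921 - 46) + 16238 = 240875 + 16238 = 257113)
-Q = -1*257113 = -257113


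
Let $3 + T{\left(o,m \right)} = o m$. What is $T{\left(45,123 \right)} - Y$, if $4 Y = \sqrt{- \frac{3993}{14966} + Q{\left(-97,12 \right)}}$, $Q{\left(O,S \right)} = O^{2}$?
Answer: $5532 - \frac{\sqrt{2107378937566}}{59864} \approx 5507.8$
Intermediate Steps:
$Y = \frac{\sqrt{2107378937566}}{59864}$ ($Y = \frac{\sqrt{- \frac{3993}{14966} + \left(-97\right)^{2}}}{4} = \frac{\sqrt{\left(-3993\right) \frac{1}{14966} + 9409}}{4} = \frac{\sqrt{- \frac{3993}{14966} + 9409}}{4} = \frac{\sqrt{\frac{140811101}{14966}}}{4} = \frac{\frac{1}{14966} \sqrt{2107378937566}}{4} = \frac{\sqrt{2107378937566}}{59864} \approx 24.25$)
$T{\left(o,m \right)} = -3 + m o$ ($T{\left(o,m \right)} = -3 + o m = -3 + m o$)
$T{\left(45,123 \right)} - Y = \left(-3 + 123 \cdot 45\right) - \frac{\sqrt{2107378937566}}{59864} = \left(-3 + 5535\right) - \frac{\sqrt{2107378937566}}{59864} = 5532 - \frac{\sqrt{2107378937566}}{59864}$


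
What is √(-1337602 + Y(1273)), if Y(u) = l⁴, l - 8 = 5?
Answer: 9*I*√16161 ≈ 1144.1*I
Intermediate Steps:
l = 13 (l = 8 + 5 = 13)
Y(u) = 28561 (Y(u) = 13⁴ = 28561)
√(-1337602 + Y(1273)) = √(-1337602 + 28561) = √(-1309041) = 9*I*√16161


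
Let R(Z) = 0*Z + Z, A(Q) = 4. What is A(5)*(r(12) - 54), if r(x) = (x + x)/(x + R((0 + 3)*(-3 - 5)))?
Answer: -224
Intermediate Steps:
R(Z) = Z (R(Z) = 0 + Z = Z)
r(x) = 2*x/(-24 + x) (r(x) = (x + x)/(x + (0 + 3)*(-3 - 5)) = (2*x)/(x + 3*(-8)) = (2*x)/(x - 24) = (2*x)/(-24 + x) = 2*x/(-24 + x))
A(5)*(r(12) - 54) = 4*(2*12/(-24 + 12) - 54) = 4*(2*12/(-12) - 54) = 4*(2*12*(-1/12) - 54) = 4*(-2 - 54) = 4*(-56) = -224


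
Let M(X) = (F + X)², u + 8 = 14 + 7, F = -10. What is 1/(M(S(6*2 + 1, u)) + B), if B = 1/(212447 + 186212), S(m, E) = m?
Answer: 398659/3587932 ≈ 0.11111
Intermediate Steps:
u = 13 (u = -8 + (14 + 7) = -8 + 21 = 13)
M(X) = (-10 + X)²
B = 1/398659 ≈ 2.5084e-6
1/(M(S(6*2 + 1, u)) + B) = 1/((-10 + (6*2 + 1))² + 1/398659) = 1/((-10 + (12 + 1))² + 1/398659) = 1/((-10 + 13)² + 1/398659) = 1/(3² + 1/398659) = 1/(9 + 1/398659) = 1/(3587932/398659) = 398659/3587932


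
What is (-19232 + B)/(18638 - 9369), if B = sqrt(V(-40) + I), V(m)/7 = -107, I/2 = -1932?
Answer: -19232/9269 + I*sqrt(4613)/9269 ≈ -2.0749 + 0.0073275*I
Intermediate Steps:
I = -3864 (I = 2*(-1932) = -3864)
V(m) = -749 (V(m) = 7*(-107) = -749)
B = I*sqrt(4613) (B = sqrt(-749 - 3864) = sqrt(-4613) = I*sqrt(4613) ≈ 67.919*I)
(-19232 + B)/(18638 - 9369) = (-19232 + I*sqrt(4613))/(18638 - 9369) = (-19232 + I*sqrt(4613))/9269 = (-19232 + I*sqrt(4613))*(1/9269) = -19232/9269 + I*sqrt(4613)/9269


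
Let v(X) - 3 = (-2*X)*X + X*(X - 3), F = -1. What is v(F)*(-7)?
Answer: -35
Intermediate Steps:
v(X) = 3 - 2*X² + X*(-3 + X) (v(X) = 3 + ((-2*X)*X + X*(X - 3)) = 3 + (-2*X² + X*(-3 + X)) = 3 - 2*X² + X*(-3 + X))
v(F)*(-7) = (3 - 1*(-1)² - 3*(-1))*(-7) = (3 - 1*1 + 3)*(-7) = (3 - 1 + 3)*(-7) = 5*(-7) = -35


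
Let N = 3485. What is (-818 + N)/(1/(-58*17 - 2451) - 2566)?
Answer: -3055493/2939781 ≈ -1.0394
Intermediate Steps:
(-818 + N)/(1/(-58*17 - 2451) - 2566) = (-818 + 3485)/(1/(-58*17 - 2451) - 2566) = 2667/(1/(-986 - 2451) - 2566) = 2667/(1/(-3437) - 2566) = 2667/(-1/3437 - 2566) = 2667/(-8819343/3437) = 2667*(-3437/8819343) = -3055493/2939781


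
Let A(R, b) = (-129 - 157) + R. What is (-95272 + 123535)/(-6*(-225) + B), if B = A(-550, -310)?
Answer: 28263/514 ≈ 54.986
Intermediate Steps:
A(R, b) = -286 + R
B = -836 (B = -286 - 550 = -836)
(-95272 + 123535)/(-6*(-225) + B) = (-95272 + 123535)/(-6*(-225) - 836) = 28263/(1350 - 836) = 28263/514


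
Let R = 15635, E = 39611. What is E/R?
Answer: 39611/15635 ≈ 2.5335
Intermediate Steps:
E/R = 39611/15635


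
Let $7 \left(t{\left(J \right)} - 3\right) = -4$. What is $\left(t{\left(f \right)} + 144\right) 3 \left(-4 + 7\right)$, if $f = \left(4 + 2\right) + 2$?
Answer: $\frac{9225}{7} \approx 1317.9$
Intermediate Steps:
$f = 8$ ($f = 6 + 2 = 8$)
$t{\left(J \right)} = \frac{17}{7}$ ($t{\left(J \right)} = 3 + \frac{1}{7} \left(-4\right) = 3 - \frac{4}{7} = \frac{17}{7}$)
$\left(t{\left(f \right)} + 144\right) 3 \left(-4 + 7\right) = \left(\frac{17}{7} + 144\right) 3 \left(-4 + 7\right) = \frac{1025 \cdot 3 \cdot 3}{7} = \frac{1025}{7} \cdot 9 = \frac{9225}{7}$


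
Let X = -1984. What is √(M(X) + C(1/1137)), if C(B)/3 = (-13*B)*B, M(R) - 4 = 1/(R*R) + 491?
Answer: √2518891365546465/2255808 ≈ 22.249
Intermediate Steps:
M(R) = 495 + R⁻² (M(R) = 4 + (1/(R*R) + 491) = 4 + (R⁻² + 491) = 4 + (491 + R⁻²) = 495 + R⁻²)
C(B) = -39*B² (C(B) = 3*((-13*B)*B) = 3*(-13*B²) = -39*B²)
√(M(X) + C(1/1137)) = √((495 + (-1984)⁻²) - 39*(1/1137)²) = √((495 + 1/3936256) - 39*(1/1137)²) = √(1948446721/3936256 - 39*1/1292769) = √(1948446721/3936256 - 13/430923) = √(839630455182155/1696223244288) = √2518891365546465/2255808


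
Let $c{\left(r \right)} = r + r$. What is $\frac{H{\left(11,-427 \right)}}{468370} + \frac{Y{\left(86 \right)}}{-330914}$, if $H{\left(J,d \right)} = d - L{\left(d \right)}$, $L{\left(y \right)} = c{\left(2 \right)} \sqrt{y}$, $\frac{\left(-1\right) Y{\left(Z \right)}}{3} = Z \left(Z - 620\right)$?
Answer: $- \frac{4619255137}{11070727870} - \frac{2 i \sqrt{427}}{234185} \approx -0.41725 - 0.00017648 i$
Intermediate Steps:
$c{\left(r \right)} = 2 r$
$Y{\left(Z \right)} = - 3 Z \left(-620 + Z\right)$ ($Y{\left(Z \right)} = - 3 Z \left(Z - 620\right) = - 3 Z \left(-620 + Z\right)$)
$L{\left(y \right)} = 4 \sqrt{y}$ ($L{\left(y \right)} = 2 \cdot 2 \sqrt{y} = 4 \sqrt{y}$)
$H{\left(J,d \right)} = d - 4 \sqrt{d}$
$\frac{H{\left(11,-427 \right)}}{468370} + \frac{Y{\left(86 \right)}}{-330914} = \frac{-427 - 4 \sqrt{-427}}{468370} + \frac{3 \cdot 86 \left(620 - 86\right)}{-330914} = \left(-427 - 4 i \sqrt{427}\right) \frac{1}{468370} + 3 \cdot 86 \left(620 - 86\right) \left(- \frac{1}{330914}\right) = \left(-427 - 4 i \sqrt{427}\right) \frac{1}{468370} + 3 \cdot 86 \cdot 534 \left(- \frac{1}{330914}\right) = \left(- \frac{61}{66910} - \frac{2 i \sqrt{427}}{234185}\right) + 137772 \left(- \frac{1}{330914}\right) = \left(- \frac{61}{66910} - \frac{2 i \sqrt{427}}{234185}\right) - \frac{68886}{165457} = - \frac{4619255137}{11070727870} - \frac{2 i \sqrt{427}}{234185}$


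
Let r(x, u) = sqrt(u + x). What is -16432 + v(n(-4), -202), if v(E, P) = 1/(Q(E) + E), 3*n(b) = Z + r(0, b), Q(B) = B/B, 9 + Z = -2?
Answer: -279350/17 - 3*I/34 ≈ -16432.0 - 0.088235*I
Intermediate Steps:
Z = -11 (Z = -9 - 2 = -11)
Q(B) = 1
n(b) = -11/3 + sqrt(b)/3 (n(b) = (-11 + sqrt(b + 0))/3 = (-11 + sqrt(b))/3 = -11/3 + sqrt(b)/3)
v(E, P) = 1/(1 + E)
-16432 + v(n(-4), -202) = -16432 + 1/(1 + (-11/3 + sqrt(-4)/3)) = -16432 + 1/(1 + (-11/3 + (2*I)/3)) = -16432 + 1/(1 + (-11/3 + 2*I/3)) = -16432 + 1/(-8/3 + 2*I/3) = -16432 + 9*(-8/3 - 2*I/3)/68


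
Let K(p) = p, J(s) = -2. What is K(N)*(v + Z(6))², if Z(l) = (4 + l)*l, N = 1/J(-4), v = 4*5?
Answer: -3200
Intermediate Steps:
v = 20
N = -½ (N = 1/(-2) = -½ ≈ -0.50000)
Z(l) = l*(4 + l)
K(N)*(v + Z(6))² = -(20 + 6*(4 + 6))²/2 = -(20 + 6*10)²/2 = -(20 + 60)²/2 = -½*80² = -½*6400 = -3200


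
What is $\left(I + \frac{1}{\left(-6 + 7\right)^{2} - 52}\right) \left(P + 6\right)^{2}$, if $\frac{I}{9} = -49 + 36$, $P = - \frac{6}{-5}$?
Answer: $- \frac{2578176}{425} \approx -6066.3$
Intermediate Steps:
$P = \frac{6}{5}$ ($P = \left(-6\right) \left(- \frac{1}{5}\right) = \frac{6}{5} \approx 1.2$)
$I = -117$ ($I = 9 \left(-49 + 36\right) = 9 \left(-13\right) = -117$)
$\left(I + \frac{1}{\left(-6 + 7\right)^{2} - 52}\right) \left(P + 6\right)^{2} = \left(-117 + \frac{1}{\left(-6 + 7\right)^{2} - 52}\right) \left(\frac{6}{5} + 6\right)^{2} = \left(-117 + \frac{1}{1^{2} - 52}\right) \left(\frac{36}{5}\right)^{2} = \left(-117 + \frac{1}{1 - 52}\right) \frac{1296}{25} = \left(-117 + \frac{1}{-51}\right) \frac{1296}{25} = \left(-117 - \frac{1}{51}\right) \frac{1296}{25} = \left(- \frac{5968}{51}\right) \frac{1296}{25} = - \frac{2578176}{425}$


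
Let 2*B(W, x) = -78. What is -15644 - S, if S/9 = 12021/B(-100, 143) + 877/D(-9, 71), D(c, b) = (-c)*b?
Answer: -11890340/923 ≈ -12882.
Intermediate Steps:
B(W, x) = -39 (B(W, x) = (½)*(-78) = -39)
D(c, b) = -b*c
S = -2549072/923 (S = 9*(12021/(-39) + 877/((-1*71*(-9)))) = 9*(12021*(-1/39) + 877/639) = 9*(-4007/13 + 877*(1/639)) = 9*(-4007/13 + 877/639) = 9*(-2549072/8307) = -2549072/923 ≈ -2761.7)
-15644 - S = -15644 - 1*(-2549072/923) = -15644 + 2549072/923 = -11890340/923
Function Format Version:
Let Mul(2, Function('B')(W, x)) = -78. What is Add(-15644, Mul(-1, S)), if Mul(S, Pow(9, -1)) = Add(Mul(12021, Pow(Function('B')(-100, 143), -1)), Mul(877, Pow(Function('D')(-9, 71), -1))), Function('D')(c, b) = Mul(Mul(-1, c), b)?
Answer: Rational(-11890340, 923) ≈ -12882.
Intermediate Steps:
Function('B')(W, x) = -39 (Function('B')(W, x) = Mul(Rational(1, 2), -78) = -39)
Function('D')(c, b) = Mul(-1, b, c)
S = Rational(-2549072, 923) (S = Mul(9, Add(Mul(12021, Pow(-39, -1)), Mul(877, Pow(Mul(-1, 71, -9), -1)))) = Mul(9, Add(Mul(12021, Rational(-1, 39)), Mul(877, Pow(639, -1)))) = Mul(9, Add(Rational(-4007, 13), Mul(877, Rational(1, 639)))) = Mul(9, Add(Rational(-4007, 13), Rational(877, 639))) = Mul(9, Rational(-2549072, 8307)) = Rational(-2549072, 923) ≈ -2761.7)
Add(-15644, Mul(-1, S)) = Add(-15644, Mul(-1, Rational(-2549072, 923))) = Add(-15644, Rational(2549072, 923)) = Rational(-11890340, 923)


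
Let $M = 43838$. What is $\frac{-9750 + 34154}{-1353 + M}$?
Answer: $\frac{24404}{42485} \approx 0.57441$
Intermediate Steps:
$\frac{-9750 + 34154}{-1353 + M} = \frac{-9750 + 34154}{-1353 + 43838} = \frac{24404}{42485}$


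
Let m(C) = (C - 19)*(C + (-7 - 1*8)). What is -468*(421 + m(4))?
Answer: -274248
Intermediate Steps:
m(C) = (-19 + C)*(-15 + C) (m(C) = (-19 + C)*(C + (-7 - 8)) = (-19 + C)*(C - 15) = (-19 + C)*(-15 + C))
-468*(421 + m(4)) = -468*(421 + (285 + 4² - 34*4)) = -468*(421 + (285 + 16 - 136)) = -468*(421 + 165) = -468*586 = -274248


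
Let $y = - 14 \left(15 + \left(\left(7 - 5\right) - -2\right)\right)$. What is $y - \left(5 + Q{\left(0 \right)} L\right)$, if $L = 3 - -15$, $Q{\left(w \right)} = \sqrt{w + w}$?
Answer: $-271$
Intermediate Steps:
$Q{\left(w \right)} = \sqrt{2} \sqrt{w}$ ($Q{\left(w \right)} = \sqrt{2 w} = \sqrt{2} \sqrt{w}$)
$L = 18$ ($L = 3 + 15 = 18$)
$y = -266$ ($y = - 14 \left(15 + \left(2 + 2\right)\right) = - 14 \left(15 + 4\right) = \left(-14\right) 19 = -266$)
$y - \left(5 + Q{\left(0 \right)} L\right) = -266 - \left(5 + \sqrt{2} \sqrt{0} \cdot 18\right) = -266 - \left(5 + \sqrt{2} \cdot 0 \cdot 18\right) = -266 - \left(5 + 0 \cdot 18\right) = -266 - \left(5 + 0\right) = -266 - 5 = -271$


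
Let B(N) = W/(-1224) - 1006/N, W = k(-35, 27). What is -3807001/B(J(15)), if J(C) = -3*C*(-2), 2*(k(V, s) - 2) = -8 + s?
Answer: 46597692240/136931 ≈ 3.4030e+5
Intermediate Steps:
k(V, s) = -2 + s/2 (k(V, s) = 2 + (-8 + s)/2 = 2 + (-4 + s/2) = -2 + s/2)
W = 23/2 (W = -2 + (1/2)*27 = -2 + 27/2 = 23/2 ≈ 11.500)
J(C) = 6*C
B(N) = -23/2448 - 1006/N (B(N) = (23/2)/(-1224) - 1006/N = (23/2)*(-1/1224) - 1006/N = -23/2448 - 1006/N)
-3807001/B(J(15)) = -3807001/(-23/2448 - 1006/(6*15)) = -3807001/(-23/2448 - 1006/90) = -3807001/(-23/2448 - 1006*1/90) = -3807001/(-23/2448 - 503/45) = -3807001/(-136931/12240) = -3807001*(-12240/136931) = 46597692240/136931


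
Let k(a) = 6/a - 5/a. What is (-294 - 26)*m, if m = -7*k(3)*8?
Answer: 17920/3 ≈ 5973.3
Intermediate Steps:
k(a) = 1/a
m = -56/3 (m = -7/3*8 = -56/3 ≈ -18.667)
(-294 - 26)*m = (-294 - 26)*(-56/3) = -320*(-56/3) = 17920/3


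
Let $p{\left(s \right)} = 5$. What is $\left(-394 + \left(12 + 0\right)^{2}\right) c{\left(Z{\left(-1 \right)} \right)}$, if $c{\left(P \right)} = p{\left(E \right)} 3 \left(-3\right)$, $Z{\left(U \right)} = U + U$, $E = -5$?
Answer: $11250$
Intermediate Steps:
$Z{\left(U \right)} = 2 U$
$c{\left(P \right)} = -45$ ($c{\left(P \right)} = 5 \cdot 3 \left(-3\right) = 15 \left(-3\right) = -45$)
$\left(-394 + \left(12 + 0\right)^{2}\right) c{\left(Z{\left(-1 \right)} \right)} = \left(-394 + \left(12 + 0\right)^{2}\right) \left(-45\right) = \left(-394 + 12^{2}\right) \left(-45\right) = \left(-394 + 144\right) \left(-45\right) = \left(-250\right) \left(-45\right) = 11250$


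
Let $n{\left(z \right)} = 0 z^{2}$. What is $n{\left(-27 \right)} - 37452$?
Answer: $-37452$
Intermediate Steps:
$n{\left(z \right)} = 0$
$n{\left(-27 \right)} - 37452 = 0 - 37452 = -37452$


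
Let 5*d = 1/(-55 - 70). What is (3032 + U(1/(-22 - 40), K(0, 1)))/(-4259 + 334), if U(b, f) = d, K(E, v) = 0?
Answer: -1894999/2453125 ≈ -0.77248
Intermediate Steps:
d = -1/625 (d = 1/(5*(-55 - 70)) = (⅕)/(-125) = (⅕)*(-1/125) = -1/625 ≈ -0.0016000)
U(b, f) = -1/625
(3032 + U(1/(-22 - 40), K(0, 1)))/(-4259 + 334) = (3032 - 1/625)/(-4259 + 334) = (1894999/625)/(-3925) = (1894999/625)*(-1/3925) = -1894999/2453125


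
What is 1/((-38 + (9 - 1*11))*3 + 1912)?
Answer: 1/1792 ≈ 0.00055804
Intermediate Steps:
1/((-38 + (9 - 1*11))*3 + 1912) = 1/((-38 + (9 - 11))*3 + 1912) = 1/((-38 - 2)*3 + 1912) = 1/(-40*3 + 1912) = 1/(-120 + 1912) = 1/1792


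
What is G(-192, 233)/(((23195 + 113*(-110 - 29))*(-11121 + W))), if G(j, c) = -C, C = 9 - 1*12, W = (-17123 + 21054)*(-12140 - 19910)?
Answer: -1/314495178816 ≈ -3.1797e-12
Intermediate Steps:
W = -125988550 (W = 3931*(-32050) = -125988550)
C = -3 (C = 9 - 12 = -3)
G(j, c) = 3 (G(j, c) = -1*(-3) = 3)
G(-192, 233)/(((23195 + 113*(-110 - 29))*(-11121 + W))) = 3/(((23195 + 113*(-110 - 29))*(-11121 - 125988550))) = 3/(((23195 + 113*(-139))*(-125999671))) = 3/(((23195 - 15707)*(-125999671))) = 3/((7488*(-125999671))) = 3/(-943485536448) = 3*(-1/943485536448) = -1/314495178816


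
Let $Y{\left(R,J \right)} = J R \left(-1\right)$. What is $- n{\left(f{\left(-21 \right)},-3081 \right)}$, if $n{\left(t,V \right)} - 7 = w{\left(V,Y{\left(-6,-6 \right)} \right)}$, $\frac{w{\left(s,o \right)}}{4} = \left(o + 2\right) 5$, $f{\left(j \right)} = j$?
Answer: $673$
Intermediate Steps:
$Y{\left(R,J \right)} = - J R$
$w{\left(s,o \right)} = 40 + 20 o$ ($w{\left(s,o \right)} = 4 \left(o + 2\right) 5 = 4 \left(2 + o\right) 5 = 4 \left(10 + 5 o\right) = 40 + 20 o$)
$n{\left(t,V \right)} = -673$ ($n{\left(t,V \right)} = 7 + \left(40 + 20 \left(\left(-1\right) \left(-6\right) \left(-6\right)\right)\right) = 7 + \left(40 + 20 \left(-36\right)\right) = 7 + \left(40 - 720\right) = 7 - 680 = -673$)
$- n{\left(f{\left(-21 \right)},-3081 \right)} = \left(-1\right) \left(-673\right) = 673$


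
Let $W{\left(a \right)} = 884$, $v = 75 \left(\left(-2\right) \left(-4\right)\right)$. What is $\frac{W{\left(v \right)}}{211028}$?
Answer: $\frac{221}{52757} \approx 0.004189$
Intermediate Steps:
$v = 600$ ($v = 75 \cdot 8 = 600$)
$\frac{W{\left(v \right)}}{211028} = \frac{884}{211028} = 884 \cdot \frac{1}{211028} = \frac{221}{52757}$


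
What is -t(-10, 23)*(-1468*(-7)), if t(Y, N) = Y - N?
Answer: 339108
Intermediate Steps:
-t(-10, 23)*(-1468*(-7)) = -(-10 - 1*23)*(-1468*(-7)) = -(-10 - 23)*10276 = -(-33)*10276 = -1*(-339108) = 339108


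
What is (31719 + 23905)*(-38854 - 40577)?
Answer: -4418269944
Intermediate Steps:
(31719 + 23905)*(-38854 - 40577) = 55624*(-79431) = -4418269944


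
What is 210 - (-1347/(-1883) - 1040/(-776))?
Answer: 37981261/182651 ≈ 207.94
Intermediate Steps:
210 - (-1347/(-1883) - 1040/(-776)) = 210 - (-1347*(-1/1883) - 1040*(-1/776)) = 210 - (1347/1883 + 130/97) = 210 - 1*375449/182651 = 210 - 375449/182651 = 37981261/182651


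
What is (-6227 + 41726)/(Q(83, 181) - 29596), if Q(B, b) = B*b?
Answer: -35499/14573 ≈ -2.4359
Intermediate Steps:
(-6227 + 41726)/(Q(83, 181) - 29596) = (-6227 + 41726)/(83*181 - 29596) = 35499/(15023 - 29596) = 35499/(-14573) = 35499*(-1/14573) = -35499/14573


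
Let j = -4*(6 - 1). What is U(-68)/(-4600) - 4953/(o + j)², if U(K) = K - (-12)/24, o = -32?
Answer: -5433/2990 ≈ -1.8171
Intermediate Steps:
U(K) = ½ + K (U(K) = K - (-12)/24 = K - 1*(-½) = K + ½ = ½ + K)
j = -20 (j = -4*5 = -20)
U(-68)/(-4600) - 4953/(o + j)² = (½ - 68)/(-4600) - 4953/(-32 - 20)² = -135/2*(-1/4600) - 4953/((-52)²) = 27/1840 - 4953/2704 = 27/1840 - 4953*1/2704 = 27/1840 - 381/208 = -5433/2990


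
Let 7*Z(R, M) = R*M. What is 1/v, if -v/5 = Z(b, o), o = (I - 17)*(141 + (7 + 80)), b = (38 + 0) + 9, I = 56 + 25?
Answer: -7/3429120 ≈ -2.0413e-6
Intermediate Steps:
I = 81
b = 47 (b = 38 + 9 = 47)
o = 14592 (o = (81 - 17)*(141 + (7 + 80)) = 64*(141 + 87) = 64*228 = 14592)
Z(R, M) = M*R/7 (Z(R, M) = (R*M)/7 = (M*R)/7 = M*R/7)
v = -3429120/7 (v = -5*14592*47/7 = -5*685824/7 = -3429120/7 ≈ -4.8987e+5)
1/v = 1/(-3429120/7) = -7/3429120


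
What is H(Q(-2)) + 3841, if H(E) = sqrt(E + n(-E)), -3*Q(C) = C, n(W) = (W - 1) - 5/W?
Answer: 3841 + sqrt(26)/2 ≈ 3843.6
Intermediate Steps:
n(W) = -1 + W - 5/W (n(W) = (-1 + W) - 5/W = -1 + W - 5/W)
Q(C) = -C/3
H(E) = sqrt(-1 + 5/E) (H(E) = sqrt(E + (-1 - E - 5*(-1/E))) = sqrt(E + (-1 - E - (-5)/E)) = sqrt(E + (-1 - E + 5/E)) = sqrt(-1 + 5/E))
H(Q(-2)) + 3841 = sqrt((5 - (-1)*(-2)/3)/((-1/3*(-2)))) + 3841 = sqrt((5 - 1*2/3)/(2/3)) + 3841 = sqrt(3*(5 - 2/3)/2) + 3841 = sqrt((3/2)*(13/3)) + 3841 = sqrt(13/2) + 3841 = sqrt(26)/2 + 3841 = 3841 + sqrt(26)/2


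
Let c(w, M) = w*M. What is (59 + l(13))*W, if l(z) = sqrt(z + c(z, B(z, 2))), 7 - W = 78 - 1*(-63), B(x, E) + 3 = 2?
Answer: -7906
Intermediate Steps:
B(x, E) = -1 (B(x, E) = -3 + 2 = -1)
W = -134 (W = 7 - (78 - 1*(-63)) = 7 - (78 + 63) = 7 - 1*141 = 7 - 141 = -134)
c(w, M) = M*w
l(z) = 0 (l(z) = sqrt(z - z) = sqrt(0) = 0)
(59 + l(13))*W = (59 + 0)*(-134) = 59*(-134) = -7906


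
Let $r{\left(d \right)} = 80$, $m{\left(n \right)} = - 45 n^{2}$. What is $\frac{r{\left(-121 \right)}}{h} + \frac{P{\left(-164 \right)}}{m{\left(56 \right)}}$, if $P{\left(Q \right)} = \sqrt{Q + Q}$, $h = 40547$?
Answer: $\frac{80}{40547} - \frac{i \sqrt{82}}{70560} \approx 0.001973 - 0.00012834 i$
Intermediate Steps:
$P{\left(Q \right)} = \sqrt{2} \sqrt{Q}$ ($P{\left(Q \right)} = \sqrt{2 Q} = \sqrt{2} \sqrt{Q}$)
$\frac{r{\left(-121 \right)}}{h} + \frac{P{\left(-164 \right)}}{m{\left(56 \right)}} = \frac{80}{40547} + \frac{\sqrt{2} \sqrt{-164}}{\left(-45\right) 56^{2}} = 80 \cdot \frac{1}{40547} + \frac{\sqrt{2} \cdot 2 i \sqrt{41}}{\left(-45\right) 3136} = \frac{80}{40547} + \frac{2 i \sqrt{82}}{-141120} = \frac{80}{40547} + 2 i \sqrt{82} \left(- \frac{1}{141120}\right) = \frac{80}{40547} - \frac{i \sqrt{82}}{70560}$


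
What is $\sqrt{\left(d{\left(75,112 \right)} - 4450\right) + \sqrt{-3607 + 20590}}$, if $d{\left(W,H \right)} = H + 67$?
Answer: $\sqrt{-4271 + 3 \sqrt{1887}} \approx 64.348 i$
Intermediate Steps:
$d{\left(W,H \right)} = 67 + H$
$\sqrt{\left(d{\left(75,112 \right)} - 4450\right) + \sqrt{-3607 + 20590}} = \sqrt{\left(\left(67 + 112\right) - 4450\right) + \sqrt{-3607 + 20590}} = \sqrt{\left(179 - 4450\right) + \sqrt{16983}} = \sqrt{-4271 + 3 \sqrt{1887}}$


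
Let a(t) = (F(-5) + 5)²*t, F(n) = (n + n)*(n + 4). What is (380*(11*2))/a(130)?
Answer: 836/2925 ≈ 0.28581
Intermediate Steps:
F(n) = 2*n*(4 + n) (F(n) = (2*n)*(4 + n) = 2*n*(4 + n))
a(t) = 225*t (a(t) = (2*(-5)*(4 - 5) + 5)²*t = (2*(-5)*(-1) + 5)²*t = (10 + 5)²*t = 15²*t = 225*t)
(380*(11*2))/a(130) = (380*(11*2))/((225*130)) = (380*22)/29250 = 8360*(1/29250) = 836/2925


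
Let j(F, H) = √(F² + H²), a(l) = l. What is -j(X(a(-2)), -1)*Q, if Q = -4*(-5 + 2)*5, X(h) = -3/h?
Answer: -30*√13 ≈ -108.17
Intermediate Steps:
Q = 60 (Q = -4*(-3)*5 = 12*5 = 60)
-j(X(a(-2)), -1)*Q = -√((-3/(-2))² + (-1)²)*60 = -√((-3*(-½))² + 1)*60 = -√((3/2)² + 1)*60 = -√(9/4 + 1)*60 = -√(13/4)*60 = -√13/2*60 = -30*√13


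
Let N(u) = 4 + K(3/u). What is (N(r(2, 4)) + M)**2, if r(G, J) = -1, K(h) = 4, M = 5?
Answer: 169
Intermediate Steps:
N(u) = 8 (N(u) = 4 + 4 = 8)
(N(r(2, 4)) + M)**2 = (8 + 5)**2 = 13**2 = 169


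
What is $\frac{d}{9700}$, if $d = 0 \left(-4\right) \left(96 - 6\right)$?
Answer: $0$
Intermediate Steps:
$d = 0$ ($d = 0 \left(96 - 6\right) = 0 \cdot 90 = 0$)
$\frac{d}{9700} = \frac{0}{9700} = 0 \cdot \frac{1}{9700} = 0$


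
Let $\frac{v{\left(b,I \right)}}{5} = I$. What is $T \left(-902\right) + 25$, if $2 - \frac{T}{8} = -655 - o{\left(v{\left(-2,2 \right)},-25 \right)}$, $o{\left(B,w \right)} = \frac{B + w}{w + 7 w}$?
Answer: $- \frac{23707141}{5} \approx -4.7414 \cdot 10^{6}$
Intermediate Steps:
$v{\left(b,I \right)} = 5 I$
$o{\left(B,w \right)} = \frac{B + w}{8 w}$
$T = \frac{26283}{5}$ ($T = 16 - 8 \left(-655 - \frac{5 \cdot 2 - 25}{8 \left(-25\right)}\right) = 16 - 8 \left(-655 - \frac{1}{8} \left(- \frac{1}{25}\right) \left(10 - 25\right)\right) = 16 - 8 \left(-655 - \frac{1}{8} \left(- \frac{1}{25}\right) \left(-15\right)\right) = 16 - 8 \left(-655 - \frac{3}{40}\right) = 16 - - \frac{26203}{5} = 16 + \frac{26203}{5} = \frac{26283}{5} \approx 5256.6$)
$T \left(-902\right) + 25 = \frac{26283}{5} \left(-902\right) + 25 = - \frac{23707266}{5} + 25 = - \frac{23707141}{5}$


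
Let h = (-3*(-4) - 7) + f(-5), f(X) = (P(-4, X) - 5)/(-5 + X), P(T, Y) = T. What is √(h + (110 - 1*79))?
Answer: 3*√410/10 ≈ 6.0745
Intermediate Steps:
f(X) = -9/(-5 + X) (f(X) = (-4 - 5)/(-5 + X) = -9/(-5 + X))
h = 59/10 (h = (-3*(-4) - 7) - 9/(-5 - 5) = (12 - 7) - 9/(-10) = 5 - 9*(-⅒) = 5 + 9/10 = 59/10 ≈ 5.9000)
√(h + (110 - 1*79)) = √(59/10 + (110 - 1*79)) = √(59/10 + (110 - 79)) = √(59/10 + 31) = √(369/10) = 3*√410/10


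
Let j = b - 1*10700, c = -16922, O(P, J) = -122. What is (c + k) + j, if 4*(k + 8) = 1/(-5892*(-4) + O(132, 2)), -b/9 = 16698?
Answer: -16685299007/93784 ≈ -1.7791e+5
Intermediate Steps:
b = -150282 (b = -9*16698 = -150282)
k = -750271/93784 (k = -8 + 1/(4*(-5892*(-4) - 122)) = -8 + 1/(4*(23568 - 122)) = -8 + (1/4)/23446 = -8 + (1/4)*(1/23446) = -8 + 1/93784 = -750271/93784 ≈ -8.0000)
j = -160982 (j = -150282 - 1*10700 = -150282 - 10700 = -160982)
(c + k) + j = (-16922 - 750271/93784) - 160982 = -1587763119/93784 - 160982 = -16685299007/93784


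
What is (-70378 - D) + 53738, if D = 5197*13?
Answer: -84201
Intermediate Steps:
D = 67561
(-70378 - D) + 53738 = (-70378 - 1*67561) + 53738 = (-70378 - 67561) + 53738 = -137939 + 53738 = -84201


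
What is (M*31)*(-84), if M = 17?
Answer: -44268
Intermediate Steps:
(M*31)*(-84) = (17*31)*(-84) = 527*(-84) = -44268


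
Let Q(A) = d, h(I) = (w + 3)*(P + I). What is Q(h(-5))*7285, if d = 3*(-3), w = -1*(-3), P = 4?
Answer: -65565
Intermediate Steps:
w = 3
h(I) = 24 + 6*I (h(I) = (3 + 3)*(4 + I) = 6*(4 + I) = 24 + 6*I)
d = -9
Q(A) = -9
Q(h(-5))*7285 = -9*7285 = -65565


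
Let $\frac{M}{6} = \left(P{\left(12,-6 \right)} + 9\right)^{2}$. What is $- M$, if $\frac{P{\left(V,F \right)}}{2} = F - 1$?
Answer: $-150$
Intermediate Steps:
$P{\left(V,F \right)} = -2 + 2 F$ ($P{\left(V,F \right)} = 2 \left(F - 1\right) = 2 \left(-1 + F\right) = -2 + 2 F$)
$M = 150$ ($M = 6 \left(\left(-2 + 2 \left(-6\right)\right) + 9\right)^{2} = 6 \left(\left(-2 - 12\right) + 9\right)^{2} = 6 \left(-14 + 9\right)^{2} = 6 \left(-5\right)^{2} = 6 \cdot 25 = 150$)
$- M = \left(-1\right) 150 = -150$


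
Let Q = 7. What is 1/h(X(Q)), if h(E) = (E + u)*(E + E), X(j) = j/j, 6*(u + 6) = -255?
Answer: -1/95 ≈ -0.010526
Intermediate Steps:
u = -97/2 (u = -6 + (⅙)*(-255) = -6 - 85/2 = -97/2 ≈ -48.500)
X(j) = 1
h(E) = 2*E*(-97/2 + E) (h(E) = (E - 97/2)*(E + E) = (-97/2 + E)*(2*E) = 2*E*(-97/2 + E))
1/h(X(Q)) = 1/(1*(-97 + 2*1)) = 1/(1*(-97 + 2)) = 1/(1*(-95)) = 1/(-95) = -1/95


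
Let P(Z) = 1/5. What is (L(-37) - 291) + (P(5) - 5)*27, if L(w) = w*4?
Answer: -2843/5 ≈ -568.60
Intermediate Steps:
L(w) = 4*w
P(Z) = ⅕
(L(-37) - 291) + (P(5) - 5)*27 = (4*(-37) - 291) + (⅕ - 5)*27 = (-148 - 291) - 24/5*27 = -439 - 648/5 = -2843/5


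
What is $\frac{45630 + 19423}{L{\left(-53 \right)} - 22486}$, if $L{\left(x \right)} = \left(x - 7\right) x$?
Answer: $- \frac{65053}{19306} \approx -3.3696$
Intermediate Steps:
$L{\left(x \right)} = x \left(-7 + x\right)$ ($L{\left(x \right)} = \left(-7 + x\right) x = x \left(-7 + x\right)$)
$\frac{45630 + 19423}{L{\left(-53 \right)} - 22486} = \frac{45630 + 19423}{- 53 \left(-7 - 53\right) - 22486} = \frac{65053}{\left(-53\right) \left(-60\right) - 22486} = \frac{65053}{3180 - 22486} = \frac{65053}{-19306} = 65053 \left(- \frac{1}{19306}\right) = - \frac{65053}{19306}$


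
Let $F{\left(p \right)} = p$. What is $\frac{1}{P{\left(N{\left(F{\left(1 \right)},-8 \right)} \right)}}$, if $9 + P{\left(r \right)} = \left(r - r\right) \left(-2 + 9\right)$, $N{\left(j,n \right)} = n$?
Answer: $- \frac{1}{9} \approx -0.11111$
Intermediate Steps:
$P{\left(r \right)} = -9$ ($P{\left(r \right)} = -9 + \left(r - r\right) \left(-2 + 9\right) = -9 + 0 \cdot 7 = -9 + 0 = -9$)
$\frac{1}{P{\left(N{\left(F{\left(1 \right)},-8 \right)} \right)}} = \frac{1}{-9} = - \frac{1}{9}$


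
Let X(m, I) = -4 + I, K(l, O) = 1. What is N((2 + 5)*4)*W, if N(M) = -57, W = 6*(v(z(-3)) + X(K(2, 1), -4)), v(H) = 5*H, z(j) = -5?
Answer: 11286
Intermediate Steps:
W = -198 (W = 6*(5*(-5) + (-4 - 4)) = 6*(-25 - 8) = 6*(-33) = -198)
N((2 + 5)*4)*W = -57*(-198) = 11286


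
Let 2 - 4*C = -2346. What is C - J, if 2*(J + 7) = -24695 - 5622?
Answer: 31505/2 ≈ 15753.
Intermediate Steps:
C = 587 (C = 1/2 - 1/4*(-2346) = 1/2 + 1173/2 = 587)
J = -30331/2 (J = -7 + (-24695 - 5622)/2 = -7 + (1/2)*(-30317) = -7 - 30317/2 = -30331/2 ≈ -15166.)
C - J = 587 - 1*(-30331/2) = 587 + 30331/2 = 31505/2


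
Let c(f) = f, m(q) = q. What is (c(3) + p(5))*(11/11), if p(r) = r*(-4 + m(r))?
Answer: 8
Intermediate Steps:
p(r) = r*(-4 + r)
(c(3) + p(5))*(11/11) = (3 + 5*(-4 + 5))*(11/11) = (3 + 5*1)*(11*(1/11)) = (3 + 5)*1 = 8*1 = 8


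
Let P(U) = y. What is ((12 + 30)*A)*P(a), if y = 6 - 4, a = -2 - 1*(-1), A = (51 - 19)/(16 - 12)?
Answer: 672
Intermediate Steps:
A = 8 (A = 32/4 = 32*(1/4) = 8)
a = -1 (a = -2 + 1 = -1)
y = 2
P(U) = 2
((12 + 30)*A)*P(a) = ((12 + 30)*8)*2 = (42*8)*2 = 336*2 = 672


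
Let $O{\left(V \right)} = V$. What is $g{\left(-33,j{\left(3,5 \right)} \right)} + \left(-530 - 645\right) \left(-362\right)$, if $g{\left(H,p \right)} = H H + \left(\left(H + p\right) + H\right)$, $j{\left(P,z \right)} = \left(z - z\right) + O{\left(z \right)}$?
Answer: $426378$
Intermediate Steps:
$j{\left(P,z \right)} = z$ ($j{\left(P,z \right)} = \left(z - z\right) + z = 0 + z = z$)
$g{\left(H,p \right)} = p + H^{2} + 2 H$ ($g{\left(H,p \right)} = H^{2} + \left(p + 2 H\right) = p + H^{2} + 2 H$)
$g{\left(-33,j{\left(3,5 \right)} \right)} + \left(-530 - 645\right) \left(-362\right) = \left(5 + \left(-33\right)^{2} + 2 \left(-33\right)\right) + \left(-530 - 645\right) \left(-362\right) = \left(5 + 1089 - 66\right) + \left(-530 - 645\right) \left(-362\right) = 1028 - -425350 = 1028 + 425350 = 426378$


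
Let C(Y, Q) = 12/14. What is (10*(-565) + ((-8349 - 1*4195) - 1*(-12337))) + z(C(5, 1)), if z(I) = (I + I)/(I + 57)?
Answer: -790691/135 ≈ -5857.0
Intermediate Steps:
C(Y, Q) = 6/7 (C(Y, Q) = 12*(1/14) = 6/7)
z(I) = 2*I/(57 + I) (z(I) = (2*I)/(57 + I) = 2*I/(57 + I))
(10*(-565) + ((-8349 - 1*4195) - 1*(-12337))) + z(C(5, 1)) = (10*(-565) + ((-8349 - 1*4195) - 1*(-12337))) + 2*(6/7)/(57 + 6/7) = (-5650 + ((-8349 - 4195) + 12337)) + 2*(6/7)/(405/7) = (-5650 + (-12544 + 12337)) + 2*(6/7)*(7/405) = (-5650 - 207) + 4/135 = -5857 + 4/135 = -790691/135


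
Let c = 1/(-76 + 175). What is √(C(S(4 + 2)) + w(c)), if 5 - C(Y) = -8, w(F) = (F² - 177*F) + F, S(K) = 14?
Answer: √109990/99 ≈ 3.3500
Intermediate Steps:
c = 1/99 ≈ 0.010101
w(F) = F² - 176*F
C(Y) = 13 (C(Y) = 5 - 1*(-8) = 5 + 8 = 13)
√(C(S(4 + 2)) + w(c)) = √(13 + (-176 + 1/99)/99) = √(13 + (1/99)*(-17423/99)) = √(13 - 17423/9801) = √(109990/9801) = √109990/99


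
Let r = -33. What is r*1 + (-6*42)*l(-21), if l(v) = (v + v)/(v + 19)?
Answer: -5325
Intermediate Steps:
l(v) = 2*v/(19 + v) (l(v) = (2*v)/(19 + v) = 2*v/(19 + v))
r*1 + (-6*42)*l(-21) = -33*1 + (-6*42)*(2*(-21)/(19 - 21)) = -33 - 504*(-21)/(-2) = -33 - 504*(-21)*(-1)/2 = -33 - 252*21 = -33 - 5292 = -5325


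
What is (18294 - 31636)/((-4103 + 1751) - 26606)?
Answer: 6671/14479 ≈ 0.46074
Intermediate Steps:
(18294 - 31636)/((-4103 + 1751) - 26606) = -13342/(-2352 - 26606) = -13342/(-28958) = -13342*(-1/28958) = 6671/14479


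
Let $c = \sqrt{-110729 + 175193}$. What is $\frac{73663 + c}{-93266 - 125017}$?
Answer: $- \frac{73663}{218283} - \frac{4 \sqrt{4029}}{218283} \approx -0.33863$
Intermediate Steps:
$c = 4 \sqrt{4029}$ ($c = \sqrt{64464} = 4 \sqrt{4029} \approx 253.9$)
$\frac{73663 + c}{-93266 - 125017} = \frac{73663 + 4 \sqrt{4029}}{-93266 - 125017} = \frac{73663 + 4 \sqrt{4029}}{-218283} = \left(73663 + 4 \sqrt{4029}\right) \left(- \frac{1}{218283}\right) = - \frac{73663}{218283} - \frac{4 \sqrt{4029}}{218283}$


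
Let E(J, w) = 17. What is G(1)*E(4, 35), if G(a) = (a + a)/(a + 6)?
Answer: 34/7 ≈ 4.8571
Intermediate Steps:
G(a) = 2*a/(6 + a) (G(a) = (2*a)/(6 + a) = 2*a/(6 + a))
G(1)*E(4, 35) = (2*1/(6 + 1))*17 = (2*1/7)*17 = (2*1*(⅐))*17 = (2/7)*17 = 34/7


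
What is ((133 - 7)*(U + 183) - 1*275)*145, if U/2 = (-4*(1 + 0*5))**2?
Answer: 3888175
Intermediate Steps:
U = 32 (U = 2*(-4*(1 + 0*5))**2 = 2*(-4*(1 + 0))**2 = 2*(-4*1)**2 = 2*(-4)**2 = 2*16 = 32)
((133 - 7)*(U + 183) - 1*275)*145 = ((133 - 7)*(32 + 183) - 1*275)*145 = (126*215 - 275)*145 = (27090 - 275)*145 = 26815*145 = 3888175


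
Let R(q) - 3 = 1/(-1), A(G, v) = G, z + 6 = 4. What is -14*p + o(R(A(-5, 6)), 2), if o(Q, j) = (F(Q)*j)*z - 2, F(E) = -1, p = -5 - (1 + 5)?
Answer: 156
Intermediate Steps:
z = -2 (z = -6 + 4 = -2)
p = -11 (p = -5 - 1*6 = -5 - 6 = -11)
R(q) = 2 (R(q) = 3 + 1/(-1) = 3 - 1 = 2)
o(Q, j) = -2 + 2*j (o(Q, j) = -j*(-2) - 2 = 2*j - 2 = -2 + 2*j)
-14*p + o(R(A(-5, 6)), 2) = -14*(-11) + (-2 + 2*2) = 154 + (-2 + 4) = 154 + 2 = 156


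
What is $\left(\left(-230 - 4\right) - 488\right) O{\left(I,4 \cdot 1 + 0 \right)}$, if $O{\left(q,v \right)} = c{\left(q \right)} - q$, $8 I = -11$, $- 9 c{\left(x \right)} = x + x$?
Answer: $- \frac{43681}{36} \approx -1213.4$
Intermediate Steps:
$c{\left(x \right)} = - \frac{2 x}{9}$ ($c{\left(x \right)} = - \frac{x + x}{9} = - \frac{2 x}{9}$)
$I = - \frac{11}{8}$ ($I = \frac{1}{8} \left(-11\right) = - \frac{11}{8} \approx -1.375$)
$O{\left(q,v \right)} = - \frac{11 q}{9}$ ($O{\left(q,v \right)} = - \frac{2 q}{9} - q = - \frac{11 q}{9}$)
$\left(\left(-230 - 4\right) - 488\right) O{\left(I,4 \cdot 1 + 0 \right)} = \left(\left(-230 - 4\right) - 488\right) \left(\left(- \frac{11}{9}\right) \left(- \frac{11}{8}\right)\right) = \left(-234 - 488\right) \frac{121}{72} = \left(-722\right) \frac{121}{72} = - \frac{43681}{36}$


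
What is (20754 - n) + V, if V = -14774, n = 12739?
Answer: -6759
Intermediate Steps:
(20754 - n) + V = (20754 - 1*12739) - 14774 = (20754 - 12739) - 14774 = 8015 - 14774 = -6759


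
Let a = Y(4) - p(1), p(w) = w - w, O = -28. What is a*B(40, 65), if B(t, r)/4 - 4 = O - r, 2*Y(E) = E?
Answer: -712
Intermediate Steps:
Y(E) = E/2
p(w) = 0
B(t, r) = -96 - 4*r (B(t, r) = 16 + 4*(-28 - r) = 16 + (-112 - 4*r) = -96 - 4*r)
a = 2 (a = (1/2)*4 - 1*0 = 2 + 0 = 2)
a*B(40, 65) = 2*(-96 - 4*65) = 2*(-96 - 260) = 2*(-356) = -712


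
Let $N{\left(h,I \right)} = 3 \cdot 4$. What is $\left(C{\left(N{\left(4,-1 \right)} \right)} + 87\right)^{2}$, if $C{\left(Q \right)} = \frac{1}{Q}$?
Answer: $\frac{1092025}{144} \approx 7583.5$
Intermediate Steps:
$N{\left(h,I \right)} = 12$
$\left(C{\left(N{\left(4,-1 \right)} \right)} + 87\right)^{2} = \left(\frac{1}{12} + 87\right)^{2} = \left(\frac{1045}{12}\right)^{2} = \frac{1092025}{144}$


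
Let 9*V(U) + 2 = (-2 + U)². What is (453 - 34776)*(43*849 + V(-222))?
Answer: -4333130017/3 ≈ -1.4444e+9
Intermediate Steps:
V(U) = -2/9 + (-2 + U)²/9
(453 - 34776)*(43*849 + V(-222)) = (453 - 34776)*(43*849 + (-2/9 + (-2 - 222)²/9)) = -34323*(36507 + (-2/9 + (⅑)*(-224)²)) = -34323*(36507 + (-2/9 + (⅑)*50176)) = -34323*(36507 + (-2/9 + 50176/9)) = -34323*(36507 + 50174/9) = -34323*378737/9 = -4333130017/3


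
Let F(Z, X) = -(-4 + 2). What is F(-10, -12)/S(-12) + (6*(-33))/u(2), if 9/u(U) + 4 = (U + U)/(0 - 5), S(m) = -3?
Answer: 1574/15 ≈ 104.93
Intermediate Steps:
F(Z, X) = 2 (F(Z, X) = -1*(-2) = 2)
u(U) = 9/(-4 - 2*U/5) (u(U) = 9/(-4 + (U + U)/(0 - 5)) = 9/(-4 + (2*U)/(-5)) = 9/(-4 + (2*U)*(-1/5)) = 9/(-4 - 2*U/5))
F(-10, -12)/S(-12) + (6*(-33))/u(2) = 2/(-3) + (6*(-33))/((-45/(20 + 2*2))) = 2*(-1/3) - 198/((-45/(20 + 4))) = -2/3 - 198/((-45/24)) = -2/3 - 198/((-45*1/24)) = -2/3 - 198/(-15/8) = -2/3 - 198*(-8/15) = -2/3 + 528/5 = 1574/15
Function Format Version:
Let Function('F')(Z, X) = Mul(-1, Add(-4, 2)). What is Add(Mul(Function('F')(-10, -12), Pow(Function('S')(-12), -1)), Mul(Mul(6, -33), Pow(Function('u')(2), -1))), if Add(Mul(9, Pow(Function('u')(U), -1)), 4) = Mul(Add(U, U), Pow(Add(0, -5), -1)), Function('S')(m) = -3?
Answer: Rational(1574, 15) ≈ 104.93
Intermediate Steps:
Function('F')(Z, X) = 2 (Function('F')(Z, X) = Mul(-1, -2) = 2)
Function('u')(U) = Mul(9, Pow(Add(-4, Mul(Rational(-2, 5), U)), -1)) (Function('u')(U) = Mul(9, Pow(Add(-4, Mul(Add(U, U), Pow(Add(0, -5), -1))), -1)) = Mul(9, Pow(Add(-4, Mul(Mul(2, U), Pow(-5, -1))), -1)) = Mul(9, Pow(Add(-4, Mul(Mul(2, U), Rational(-1, 5))), -1)) = Mul(9, Pow(Add(-4, Mul(Rational(-2, 5), U)), -1)))
Add(Mul(Function('F')(-10, -12), Pow(Function('S')(-12), -1)), Mul(Mul(6, -33), Pow(Function('u')(2), -1))) = Add(Mul(2, Pow(-3, -1)), Mul(Mul(6, -33), Pow(Mul(-45, Pow(Add(20, Mul(2, 2)), -1)), -1))) = Add(Mul(2, Rational(-1, 3)), Mul(-198, Pow(Mul(-45, Pow(Add(20, 4), -1)), -1))) = Add(Rational(-2, 3), Mul(-198, Pow(Mul(-45, Pow(24, -1)), -1))) = Add(Rational(-2, 3), Mul(-198, Pow(Mul(-45, Rational(1, 24)), -1))) = Add(Rational(-2, 3), Mul(-198, Pow(Rational(-15, 8), -1))) = Add(Rational(-2, 3), Mul(-198, Rational(-8, 15))) = Add(Rational(-2, 3), Rational(528, 5)) = Rational(1574, 15)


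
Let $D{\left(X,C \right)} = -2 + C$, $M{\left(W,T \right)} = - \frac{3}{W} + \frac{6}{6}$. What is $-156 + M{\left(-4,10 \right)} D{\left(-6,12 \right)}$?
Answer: $- \frac{277}{2} \approx -138.5$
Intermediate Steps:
$M{\left(W,T \right)} = 1 - \frac{3}{W}$ ($M{\left(W,T \right)} = - \frac{3}{W} + 6 \cdot \frac{1}{6} = - \frac{3}{W} + 1 = 1 - \frac{3}{W}$)
$-156 + M{\left(-4,10 \right)} D{\left(-6,12 \right)} = -156 + \frac{-3 - 4}{-4} \left(-2 + 12\right) = -156 + \left(- \frac{1}{4}\right) \left(-7\right) 10 = -156 + \frac{7}{4} \cdot 10 = -156 + \frac{35}{2} = - \frac{277}{2}$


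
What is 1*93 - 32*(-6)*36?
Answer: 7005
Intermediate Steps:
1*93 - 32*(-6)*36 = 93 + 192*36 = 93 + 6912 = 7005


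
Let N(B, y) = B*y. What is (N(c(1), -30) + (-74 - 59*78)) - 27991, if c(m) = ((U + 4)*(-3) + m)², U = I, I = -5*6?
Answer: -219897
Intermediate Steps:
I = -30
U = -30
c(m) = (78 + m)² (c(m) = ((-30 + 4)*(-3) + m)² = (-26*(-3) + m)² = (78 + m)²)
(N(c(1), -30) + (-74 - 59*78)) - 27991 = ((78 + 1)²*(-30) + (-74 - 59*78)) - 27991 = (79²*(-30) + (-74 - 4602)) - 27991 = (6241*(-30) - 4676) - 27991 = (-187230 - 4676) - 27991 = -191906 - 27991 = -219897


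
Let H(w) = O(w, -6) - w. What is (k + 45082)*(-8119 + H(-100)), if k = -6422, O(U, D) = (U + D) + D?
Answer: -314344460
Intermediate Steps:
O(U, D) = U + 2*D (O(U, D) = (D + U) + D = U + 2*D)
H(w) = -12 (H(w) = (w + 2*(-6)) - w = (w - 12) - w = (-12 + w) - w = -12)
(k + 45082)*(-8119 + H(-100)) = (-6422 + 45082)*(-8119 - 12) = 38660*(-8131) = -314344460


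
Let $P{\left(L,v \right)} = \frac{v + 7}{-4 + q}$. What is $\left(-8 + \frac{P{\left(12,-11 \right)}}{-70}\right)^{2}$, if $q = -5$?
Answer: $\frac{6360484}{99225} \approx 64.102$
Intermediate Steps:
$P{\left(L,v \right)} = - \frac{7}{9} - \frac{v}{9}$ ($P{\left(L,v \right)} = \frac{v + 7}{-4 - 5} = \frac{7 + v}{-9} = \left(7 + v\right) \left(- \frac{1}{9}\right) = - \frac{7}{9} - \frac{v}{9}$)
$\left(-8 + \frac{P{\left(12,-11 \right)}}{-70}\right)^{2} = \left(-8 + \frac{- \frac{7}{9} - - \frac{11}{9}}{-70}\right)^{2} = \left(-8 + \left(- \frac{7}{9} + \frac{11}{9}\right) \left(- \frac{1}{70}\right)\right)^{2} = \left(-8 + \frac{4}{9} \left(- \frac{1}{70}\right)\right)^{2} = \left(-8 - \frac{2}{315}\right)^{2} = \left(- \frac{2522}{315}\right)^{2} = \frac{6360484}{99225}$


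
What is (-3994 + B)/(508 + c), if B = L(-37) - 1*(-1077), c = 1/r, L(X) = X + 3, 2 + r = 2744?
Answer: -622434/107149 ≈ -5.8091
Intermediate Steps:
r = 2742 (r = -2 + 2744 = 2742)
L(X) = 3 + X
c = 1/2742 ≈ 0.00036470
B = 1043 (B = (3 - 37) - 1*(-1077) = -34 + 1077 = 1043)
(-3994 + B)/(508 + c) = (-3994 + 1043)/(508 + 1/2742) = -2951/1392937/2742 = -2951*2742/1392937 = -622434/107149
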